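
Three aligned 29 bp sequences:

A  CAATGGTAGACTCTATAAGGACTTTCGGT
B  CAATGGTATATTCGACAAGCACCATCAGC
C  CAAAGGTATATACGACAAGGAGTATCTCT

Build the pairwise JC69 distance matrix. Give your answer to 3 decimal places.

d(A,B) = 0.401, d(A,C) = 0.462, d(B,C) = 0.344

A–B: 9/29 sites differ → p ≈ 0.310345, d = −0.75 ln(1 − 0.413793) = 0.400562 ≈ 0.401.
A–C: 10/29 sites differ → p ≈ 0.344828, d = −0.75 ln(1 − 0.459771) = 0.461822 ≈ 0.462.
B–C: 8/29 sites differ → p ≈ 0.275862, d = −0.75 ln(1 − 0.367816) = 0.343931 ≈ 0.344.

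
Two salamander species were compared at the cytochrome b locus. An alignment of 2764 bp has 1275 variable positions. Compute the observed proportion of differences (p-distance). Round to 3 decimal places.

p = 1275/2764 = 0.461287… ≈ 0.461 (to 3 d.p.).

0.461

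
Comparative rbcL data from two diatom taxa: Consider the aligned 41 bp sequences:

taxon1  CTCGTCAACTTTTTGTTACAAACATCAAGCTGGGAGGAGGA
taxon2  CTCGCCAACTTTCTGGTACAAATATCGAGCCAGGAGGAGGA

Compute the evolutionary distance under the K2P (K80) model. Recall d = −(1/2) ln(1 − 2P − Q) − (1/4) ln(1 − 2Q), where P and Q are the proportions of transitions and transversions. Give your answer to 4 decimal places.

Of 41 sites, 6 differences are transitions and 1 are transversions, so P = 6/41 ≈ 0.146341 and Q = 1/41 ≈ 0.02439.
Under the Kimura two-parameter model, d = −½ ln(1 − 2P − Q) − ¼ ln(1 − 2Q).
1 − 2P − Q = 0.682928, giving −½ ln(0.682928) = 0.190683.
1 − 2Q = 0.95122, giving −¼ ln(0.95122) = 0.012502.
d = 0.190683 + 0.012502 = 0.203185.

0.2032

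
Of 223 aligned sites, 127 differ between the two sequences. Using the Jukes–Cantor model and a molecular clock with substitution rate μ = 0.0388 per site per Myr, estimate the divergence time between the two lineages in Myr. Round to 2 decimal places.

p = 127/223 ≈ 0.569507.
d = −(3/4) ln(1 − 4p/3) = −0.75 ln(1 − 0.759343) = −0.75 ln(0.240657)
  = −0.75 × (-1.424383) = 1.068287 substitutions/site.
Under a molecular clock d = 2μt, so t = d/(2μ) = 1.068287 / (2 × 0.0388) = 13.77 Myr.

13.77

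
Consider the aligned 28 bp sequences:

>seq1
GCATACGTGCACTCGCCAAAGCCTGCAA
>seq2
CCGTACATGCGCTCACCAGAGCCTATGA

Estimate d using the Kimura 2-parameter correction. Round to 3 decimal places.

Of 28 sites, 8 differences are transitions and 1 are transversions, so P = 8/28 ≈ 0.285714 and Q = 1/28 ≈ 0.035714.
Under the Kimura two-parameter model, d = −½ ln(1 − 2P − Q) − ¼ ln(1 − 2Q).
1 − 2P − Q = 0.392858, giving −½ ln(0.392858) = 0.467154.
1 − 2Q = 0.928572, giving −¼ ln(0.928572) = 0.018527.
d = 0.467154 + 0.018527 = 0.485681.

0.486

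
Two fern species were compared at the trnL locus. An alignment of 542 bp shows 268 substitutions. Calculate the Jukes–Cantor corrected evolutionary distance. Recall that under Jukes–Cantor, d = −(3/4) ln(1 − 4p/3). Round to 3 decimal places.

p = 268/542 ≈ 0.494465.
d = −(3/4) ln(1 − 4p/3) = −0.75 ln(1 − 0.659287) = −0.75 ln(0.340713)
  = −0.75 × (-1.076715) = 0.807536 substitutions/site.

0.808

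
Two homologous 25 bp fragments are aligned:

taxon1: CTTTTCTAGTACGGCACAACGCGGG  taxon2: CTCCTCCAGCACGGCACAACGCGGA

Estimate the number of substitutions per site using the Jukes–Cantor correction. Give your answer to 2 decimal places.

The sequences differ at 5 of 25 sites (3, 4, 7, 10, 25), so p = 5/25 = 0.2.
d = −(3/4) ln(1 − 4p/3) = −0.75 ln(1 − 0.266667) = −0.75 ln(0.733333)
  = −0.75 × (-0.310155) = 0.232616 substitutions/site.

0.23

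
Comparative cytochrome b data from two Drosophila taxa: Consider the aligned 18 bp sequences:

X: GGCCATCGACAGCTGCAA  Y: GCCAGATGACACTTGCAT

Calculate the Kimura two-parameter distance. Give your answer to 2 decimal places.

0.67

Of 18 sites, 3 differences are transitions and 5 are transversions, so P = 3/18 ≈ 0.166667 and Q = 5/18 ≈ 0.277778.
Under the Kimura two-parameter model, d = −½ ln(1 − 2P − Q) − ¼ ln(1 − 2Q).
1 − 2P − Q = 0.388888, giving −½ ln(0.388888) = 0.472232.
1 − 2Q = 0.444444, giving −¼ ln(0.444444) = 0.202733.
d = 0.472232 + 0.202733 = 0.674965.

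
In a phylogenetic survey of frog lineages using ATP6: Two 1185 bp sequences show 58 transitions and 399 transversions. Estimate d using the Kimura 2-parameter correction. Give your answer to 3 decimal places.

0.565

P = 58/1185 ≈ 0.048945 and Q = 399/1185 ≈ 0.336709.
Under the Kimura two-parameter model, d = −½ ln(1 − 2P − Q) − ¼ ln(1 − 2Q).
1 − 2P − Q = 0.565401, giving −½ ln(0.565401) = 0.285110.
1 − 2Q = 0.326582, giving −¼ ln(0.326582) = 0.279769.
d = 0.285110 + 0.279769 = 0.564879.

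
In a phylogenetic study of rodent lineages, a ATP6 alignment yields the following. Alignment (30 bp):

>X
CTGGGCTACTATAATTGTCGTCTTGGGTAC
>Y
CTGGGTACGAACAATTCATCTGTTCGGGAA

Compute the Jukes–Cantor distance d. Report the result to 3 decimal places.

0.730

The sequences differ at 14 of 30 sites, so p = 14/30 ≈ 0.466667.
d = −(3/4) ln(1 − 4p/3) = −0.75 ln(1 − 0.622223) = −0.75 ln(0.377777)
  = −0.75 × (-0.973451) = 0.730088 substitutions/site.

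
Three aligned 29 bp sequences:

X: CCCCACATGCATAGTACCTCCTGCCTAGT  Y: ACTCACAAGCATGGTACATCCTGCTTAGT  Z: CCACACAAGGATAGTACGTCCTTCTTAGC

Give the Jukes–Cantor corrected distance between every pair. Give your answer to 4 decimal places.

d(X,Y) = 0.2421, d(X,Z) = 0.2913, d(Y,Z) = 0.2913

X–Y: 6/29 sites differ → p ≈ 0.206897, d = −0.75 ln(1 − 0.275863) = 0.242081 ≈ 0.2421.
X–Z: 7/29 sites differ → p ≈ 0.241379, d = −0.75 ln(1 − 0.321839) = 0.291278 ≈ 0.2913.
Y–Z: 7/29 sites differ → p ≈ 0.241379, d = −0.75 ln(1 − 0.321839) = 0.291278 ≈ 0.2913.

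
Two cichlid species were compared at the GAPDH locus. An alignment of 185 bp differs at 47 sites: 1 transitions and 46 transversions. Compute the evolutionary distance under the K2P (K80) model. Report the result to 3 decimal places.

P = 1/185 ≈ 0.005405 and Q = 46/185 ≈ 0.248649.
Under the Kimura two-parameter model, d = −½ ln(1 − 2P − Q) − ¼ ln(1 − 2Q).
1 − 2P − Q = 0.740541, giving −½ ln(0.740541) = 0.150187.
1 − 2Q = 0.502702, giving −¼ ln(0.502702) = 0.171939.
d = 0.150187 + 0.171939 = 0.322126.

0.322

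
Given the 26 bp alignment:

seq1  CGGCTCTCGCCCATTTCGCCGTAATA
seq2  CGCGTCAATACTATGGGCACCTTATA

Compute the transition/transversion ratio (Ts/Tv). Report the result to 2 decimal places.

Transitions are A↔G and C↔T; transversions are all other mismatches.
Transitions: 1. Transversions: 13.
R = 1/13 = 0.076923… ≈ 0.08 (to 2 d.p.).

0.08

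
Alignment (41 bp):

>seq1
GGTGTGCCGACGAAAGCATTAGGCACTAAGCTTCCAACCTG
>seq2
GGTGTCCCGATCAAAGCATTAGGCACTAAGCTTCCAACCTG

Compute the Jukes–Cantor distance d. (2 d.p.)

0.08

The sequences differ at 3 of 41 sites (6, 11, 12), so p = 3/41 ≈ 0.073171.
d = −(3/4) ln(1 − 4p/3) = −0.75 ln(1 − 0.097561) = −0.75 ln(0.902439)
  = −0.75 × (-0.102654) = 0.076991 substitutions/site.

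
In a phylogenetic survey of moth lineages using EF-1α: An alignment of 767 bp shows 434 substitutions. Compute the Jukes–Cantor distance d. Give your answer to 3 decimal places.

p = 434/767 ≈ 0.565841.
d = −(3/4) ln(1 − 4p/3) = −0.75 ln(1 − 0.754455) = −0.75 ln(0.245545)
  = −0.75 × (-1.404275) = 1.053206 substitutions/site.

1.053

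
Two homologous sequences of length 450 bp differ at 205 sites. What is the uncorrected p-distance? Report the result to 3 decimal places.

0.456

p = 205/450 = 0.455555… ≈ 0.456 (to 3 d.p.).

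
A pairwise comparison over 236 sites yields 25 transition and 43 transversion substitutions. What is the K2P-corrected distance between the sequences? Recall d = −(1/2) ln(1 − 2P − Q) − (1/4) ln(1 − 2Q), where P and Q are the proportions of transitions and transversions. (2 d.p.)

0.36

P = 25/236 ≈ 0.105932 and Q = 43/236 ≈ 0.182203.
Under the Kimura two-parameter model, d = −½ ln(1 − 2P − Q) − ¼ ln(1 − 2Q).
1 − 2P − Q = 0.605933, giving −½ ln(0.605933) = 0.250493.
1 − 2Q = 0.635594, giving −¼ ln(0.635594) = 0.113299.
d = 0.250493 + 0.113299 = 0.363792.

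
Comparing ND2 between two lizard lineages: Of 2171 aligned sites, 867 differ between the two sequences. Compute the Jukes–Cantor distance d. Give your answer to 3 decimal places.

0.570

p = 867/2171 ≈ 0.399355.
d = −(3/4) ln(1 − 4p/3) = −0.75 ln(1 − 0.532473) = −0.75 ln(0.467527)
  = −0.75 × (-0.760298) = 0.570224 substitutions/site.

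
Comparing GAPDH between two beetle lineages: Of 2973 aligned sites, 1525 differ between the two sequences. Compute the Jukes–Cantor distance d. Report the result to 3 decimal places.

0.864

p = 1525/2973 ≈ 0.51295.
d = −(3/4) ln(1 − 4p/3) = −0.75 ln(1 − 0.683933) = −0.75 ln(0.316067)
  = −0.75 × (-1.151801) = 0.863851 substitutions/site.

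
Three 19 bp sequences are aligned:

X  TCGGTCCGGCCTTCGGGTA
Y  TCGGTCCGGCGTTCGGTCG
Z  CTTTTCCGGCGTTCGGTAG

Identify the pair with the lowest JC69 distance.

X–Y: 4/19 differ, p = 0.211, d = 0.247.
X–Z: 8/19 differ, p = 0.421, d = 0.618.
Y–Z: 5/19 differ, p = 0.263, d = 0.324.
The smallest distance is between X and Y.

X and Y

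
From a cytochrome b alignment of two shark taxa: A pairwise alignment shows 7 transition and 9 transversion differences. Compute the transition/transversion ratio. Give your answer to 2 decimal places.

R = 7/9 = 0.777777… ≈ 0.78 (to 2 d.p.).

0.78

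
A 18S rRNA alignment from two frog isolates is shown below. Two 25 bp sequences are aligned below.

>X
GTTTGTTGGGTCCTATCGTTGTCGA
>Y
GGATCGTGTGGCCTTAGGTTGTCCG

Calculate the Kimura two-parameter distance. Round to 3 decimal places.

0.729

Of 25 sites, 1 differences are transitions and 10 are transversions, so P = 1/25 = 0.04 and Q = 10/25 = 0.4.
Under the Kimura two-parameter model, d = −½ ln(1 − 2P − Q) − ¼ ln(1 − 2Q).
1 − 2P − Q = 0.52, giving −½ ln(0.52) = 0.326963.
1 − 2Q = 0.2, giving −¼ ln(0.2) = 0.402359.
d = 0.326963 + 0.402359 = 0.729322.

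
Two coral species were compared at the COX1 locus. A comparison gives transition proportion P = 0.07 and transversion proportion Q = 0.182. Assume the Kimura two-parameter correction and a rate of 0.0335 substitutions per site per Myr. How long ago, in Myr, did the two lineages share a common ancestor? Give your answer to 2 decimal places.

4.59

Under the Kimura two-parameter model, d = −½ ln(1 − 2P − Q) − ¼ ln(1 − 2Q).
1 − 2P − Q = 0.678, giving −½ ln(0.678) = 0.194304.
1 − 2Q = 0.636, giving −¼ ln(0.636) = 0.113139.
d = 0.194304 + 0.113139 = 0.307443.
Under a molecular clock d = 2μt, so t = d/(2μ) = 0.307443 / (2 × 0.0335) = 4.59 Myr.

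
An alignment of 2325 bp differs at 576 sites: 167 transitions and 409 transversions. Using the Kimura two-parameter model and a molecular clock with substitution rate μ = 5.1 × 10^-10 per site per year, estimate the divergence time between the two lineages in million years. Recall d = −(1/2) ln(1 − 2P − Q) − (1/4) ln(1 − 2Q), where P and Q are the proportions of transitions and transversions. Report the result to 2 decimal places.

295.01

P = 167/2325 ≈ 0.071828 and Q = 409/2325 ≈ 0.175914.
Under the Kimura two-parameter model, d = −½ ln(1 − 2P − Q) − ¼ ln(1 − 2Q).
1 − 2P − Q = 0.68043, giving −½ ln(0.68043) = 0.192515.
1 − 2Q = 0.648172, giving −¼ ln(0.648172) = 0.108400.
d = 0.192515 + 0.108400 = 0.300915.
Under a molecular clock d = 2μt, so t = d/(2μ) = 0.300915 / (2 × 5.1 × 10^-10) = 295.01 million years.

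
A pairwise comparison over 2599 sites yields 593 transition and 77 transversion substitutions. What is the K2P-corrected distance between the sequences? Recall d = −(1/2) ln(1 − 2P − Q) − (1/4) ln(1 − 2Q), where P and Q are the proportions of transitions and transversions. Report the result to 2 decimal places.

0.35

P = 593/2599 ≈ 0.228165 and Q = 77/2599 ≈ 0.029627.
Under the Kimura two-parameter model, d = −½ ln(1 − 2P − Q) − ¼ ln(1 − 2Q).
1 − 2P − Q = 0.514043, giving −½ ln(0.514043) = 0.332724.
1 − 2Q = 0.940746, giving −¼ ln(0.940746) = 0.015271.
d = 0.332724 + 0.015271 = 0.347995.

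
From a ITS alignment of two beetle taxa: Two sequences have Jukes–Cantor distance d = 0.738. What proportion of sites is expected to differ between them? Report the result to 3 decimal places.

0.470

p = (3/4)(1 − e^(−4d/3)) = 0.75 × (1 − e^(-0.984)) = 0.75 × (1 − 0.373813) = 0.469640.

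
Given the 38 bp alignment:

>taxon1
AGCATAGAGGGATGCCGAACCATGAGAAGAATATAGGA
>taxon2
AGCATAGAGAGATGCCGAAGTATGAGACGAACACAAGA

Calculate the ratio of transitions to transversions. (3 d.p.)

2.500

Transitions are A↔G and C↔T; transversions are all other mismatches.
Transitions: 5. Transversions: 2.
R = 5/2 = 2.500.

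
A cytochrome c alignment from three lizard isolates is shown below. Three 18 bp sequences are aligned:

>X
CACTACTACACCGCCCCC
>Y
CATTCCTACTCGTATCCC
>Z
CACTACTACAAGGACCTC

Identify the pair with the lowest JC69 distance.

X–Y: 7/18 differ, p = 0.389, d = 0.548.
X–Z: 4/18 differ, p = 0.222, d = 0.264.
Y–Z: 7/18 differ, p = 0.389, d = 0.548.
The smallest distance is between X and Z.

X and Z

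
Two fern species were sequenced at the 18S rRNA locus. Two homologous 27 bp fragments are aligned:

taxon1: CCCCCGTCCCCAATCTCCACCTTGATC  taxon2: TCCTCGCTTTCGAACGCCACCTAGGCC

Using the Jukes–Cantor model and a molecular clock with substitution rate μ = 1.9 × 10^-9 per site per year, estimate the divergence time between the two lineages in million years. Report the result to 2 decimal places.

177.23

The sequences differ at 12 of 27 sites, so p = 12/27 ≈ 0.444444.
d = −(3/4) ln(1 − 4p/3) = −0.75 ln(1 − 0.592592) = −0.75 ln(0.407408)
  = −0.75 × (-0.897940) = 0.673455 substitutions/site.
Under a molecular clock d = 2μt, so t = d/(2μ) = 0.673455 / (2 × 1.9 × 10^-9) = 177.23 million years.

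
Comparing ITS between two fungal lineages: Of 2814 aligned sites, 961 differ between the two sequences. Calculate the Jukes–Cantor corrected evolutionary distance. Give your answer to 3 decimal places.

p = 961/2814 ≈ 0.341507.
d = −(3/4) ln(1 − 4p/3) = −0.75 ln(1 − 0.455343) = −0.75 ln(0.544657)
  = −0.75 × (-0.607599) = 0.455699 substitutions/site.

0.456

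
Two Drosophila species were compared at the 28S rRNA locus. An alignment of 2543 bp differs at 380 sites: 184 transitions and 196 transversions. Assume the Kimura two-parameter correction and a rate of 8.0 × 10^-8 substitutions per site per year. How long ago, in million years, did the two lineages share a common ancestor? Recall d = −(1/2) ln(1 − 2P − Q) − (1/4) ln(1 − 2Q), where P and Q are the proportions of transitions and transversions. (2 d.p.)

P = 184/2543 ≈ 0.072355 and Q = 196/2543 ≈ 0.077074.
Under the Kimura two-parameter model, d = −½ ln(1 − 2P − Q) − ¼ ln(1 − 2Q).
1 − 2P − Q = 0.778216, giving −½ ln(0.778216) = 0.125376.
1 − 2Q = 0.845852, giving −¼ ln(0.845852) = 0.041853.
d = 0.125376 + 0.041853 = 0.167229.
Under a molecular clock d = 2μt, so t = d/(2μ) = 0.167229 / (2 × 8.0 × 10^-8) = 1.05 million years.

1.05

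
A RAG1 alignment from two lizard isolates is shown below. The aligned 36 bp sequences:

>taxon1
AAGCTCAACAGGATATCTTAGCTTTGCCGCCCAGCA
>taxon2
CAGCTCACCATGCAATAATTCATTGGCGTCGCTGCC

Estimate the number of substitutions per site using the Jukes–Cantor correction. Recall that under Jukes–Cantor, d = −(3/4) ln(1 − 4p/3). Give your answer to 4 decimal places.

0.6735

The sequences differ at 16 of 36 sites, so p = 16/36 ≈ 0.444444.
d = −(3/4) ln(1 − 4p/3) = −0.75 ln(1 − 0.592592) = −0.75 ln(0.407408)
  = −0.75 × (-0.897940) = 0.673455 substitutions/site.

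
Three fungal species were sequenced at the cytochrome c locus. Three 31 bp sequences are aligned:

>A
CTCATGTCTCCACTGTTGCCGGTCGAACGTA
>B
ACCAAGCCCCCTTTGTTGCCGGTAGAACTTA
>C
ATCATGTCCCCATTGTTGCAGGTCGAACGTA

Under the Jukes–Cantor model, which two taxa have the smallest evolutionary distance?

A and C

A–B: 9/31 differ, p = 0.290, d = 0.367.
A–C: 4/31 differ, p = 0.129, d = 0.142.
B–C: 7/31 differ, p = 0.226, d = 0.269.
The smallest distance is between A and C.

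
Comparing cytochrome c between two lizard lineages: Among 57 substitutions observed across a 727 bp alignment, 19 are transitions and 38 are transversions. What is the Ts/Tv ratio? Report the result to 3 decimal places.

R = 19/38 = 0.500.

0.500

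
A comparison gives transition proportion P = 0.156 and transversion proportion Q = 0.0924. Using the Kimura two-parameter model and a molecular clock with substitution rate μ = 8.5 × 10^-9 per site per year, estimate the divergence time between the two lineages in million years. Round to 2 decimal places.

Under the Kimura two-parameter model, d = −½ ln(1 − 2P − Q) − ¼ ln(1 − 2Q).
1 − 2P − Q = 0.5956, giving −½ ln(0.5956) = 0.259093.
1 − 2Q = 0.8152, giving −¼ ln(0.8152) = 0.051080.
d = 0.259093 + 0.051080 = 0.310173.
Under a molecular clock d = 2μt, so t = d/(2μ) = 0.310173 / (2 × 8.5 × 10^-9) = 18.25 million years.

18.25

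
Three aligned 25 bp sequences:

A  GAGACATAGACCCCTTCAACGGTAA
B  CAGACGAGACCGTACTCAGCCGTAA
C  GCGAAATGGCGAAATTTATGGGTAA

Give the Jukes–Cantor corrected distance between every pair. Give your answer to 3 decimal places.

d(A,B) = 0.766, d(A,C) = 0.663, d(B,C) = 1.030

A–B: 12/25 sites differ → p = 0.48, d = −0.75 ln(1 − 0.64) = 0.766238 ≈ 0.766.
A–C: 11/25 sites differ → p = 0.44, d = −0.75 ln(1 − 0.586667) = 0.662626 ≈ 0.663.
B–C: 14/25 sites differ → p = 0.56, d = −0.75 ln(1 − 0.746667) = 1.029788 ≈ 1.030.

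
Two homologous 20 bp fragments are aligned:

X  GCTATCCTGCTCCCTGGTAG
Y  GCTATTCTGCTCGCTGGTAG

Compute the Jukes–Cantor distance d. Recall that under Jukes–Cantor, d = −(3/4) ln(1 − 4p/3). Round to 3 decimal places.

The sequences differ at 2 of 20 sites (6, 13), so p = 2/20 = 0.1.
d = −(3/4) ln(1 − 4p/3) = −0.75 ln(1 − 0.133333) = −0.75 ln(0.866667)
  = −0.75 × (-0.143100) = 0.107325 substitutions/site.

0.107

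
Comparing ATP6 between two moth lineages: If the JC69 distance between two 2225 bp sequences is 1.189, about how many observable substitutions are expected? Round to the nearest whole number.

Invert JC69: p = (3/4)(1 − e^(−4d/3)) = 0.75 × (1 − e^(-1.585333)) = 0.75 × (1 − 0.204880) = 0.596340.
Expected differing sites = pL ≈ 0.596340 × 2225 = 1326.8565 ≈ 1327.

1327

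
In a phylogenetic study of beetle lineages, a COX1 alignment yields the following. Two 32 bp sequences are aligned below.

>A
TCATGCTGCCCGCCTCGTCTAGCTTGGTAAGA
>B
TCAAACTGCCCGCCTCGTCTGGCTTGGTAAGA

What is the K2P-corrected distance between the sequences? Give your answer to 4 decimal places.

Of 32 sites, 2 differences are transitions and 1 are transversions, so P = 2/32 = 0.0625 and Q = 1/32 = 0.03125.
Under the Kimura two-parameter model, d = −½ ln(1 − 2P − Q) − ¼ ln(1 − 2Q).
1 − 2P − Q = 0.84375, giving −½ ln(0.84375) = 0.084950.
1 − 2Q = 0.9375, giving −¼ ln(0.9375) = 0.016135.
d = 0.084950 + 0.016135 = 0.101085.

0.1011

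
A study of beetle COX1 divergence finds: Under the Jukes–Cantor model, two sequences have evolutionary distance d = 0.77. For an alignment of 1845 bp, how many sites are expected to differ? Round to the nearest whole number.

Invert JC69: p = (3/4)(1 − e^(−4d/3)) = 0.75 × (1 − e^(-1.026667)) = 0.75 × (1 − 0.358199) = 0.481351.
Expected differing sites = pL ≈ 0.481351 × 1845 = 888.092595 ≈ 888.

888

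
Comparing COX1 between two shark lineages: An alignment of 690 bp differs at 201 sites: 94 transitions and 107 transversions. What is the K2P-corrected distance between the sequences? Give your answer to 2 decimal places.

0.37

P = 94/690 ≈ 0.136232 and Q = 107/690 ≈ 0.155072.
Under the Kimura two-parameter model, d = −½ ln(1 − 2P − Q) − ¼ ln(1 − 2Q).
1 − 2P − Q = 0.572464, giving −½ ln(0.572464) = 0.278903.
1 − 2Q = 0.689856, giving −¼ ln(0.689856) = 0.092818.
d = 0.278903 + 0.092818 = 0.371721.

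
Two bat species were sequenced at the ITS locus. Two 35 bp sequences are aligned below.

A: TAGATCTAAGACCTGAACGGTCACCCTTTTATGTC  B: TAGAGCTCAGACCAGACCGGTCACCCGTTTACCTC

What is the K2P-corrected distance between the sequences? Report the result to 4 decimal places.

0.2347

Of 35 sites, 1 differences are transitions and 6 are transversions, so P = 1/35 ≈ 0.028571 and Q = 6/35 ≈ 0.171429.
Under the Kimura two-parameter model, d = −½ ln(1 − 2P − Q) − ¼ ln(1 − 2Q).
1 − 2P − Q = 0.771429, giving −½ ln(0.771429) = 0.129755.
1 − 2Q = 0.657142, giving −¼ ln(0.657142) = 0.104964.
d = 0.129755 + 0.104964 = 0.234719.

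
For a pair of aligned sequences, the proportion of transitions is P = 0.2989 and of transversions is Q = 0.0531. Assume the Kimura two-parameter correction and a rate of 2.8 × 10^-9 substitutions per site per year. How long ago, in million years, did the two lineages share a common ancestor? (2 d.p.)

98.98

Under the Kimura two-parameter model, d = −½ ln(1 − 2P − Q) − ¼ ln(1 − 2Q).
1 − 2P − Q = 0.3491, giving −½ ln(0.3491) = 0.526198.
1 − 2Q = 0.8938, giving −¼ ln(0.8938) = 0.028068.
d = 0.526198 + 0.028068 = 0.554266.
Under a molecular clock d = 2μt, so t = d/(2μ) = 0.554266 / (2 × 2.8 × 10^-9) = 98.98 million years.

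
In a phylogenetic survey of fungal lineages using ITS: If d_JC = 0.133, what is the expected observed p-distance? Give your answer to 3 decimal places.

0.122

p = (3/4)(1 − e^(−4d/3)) = 0.75 × (1 − e^(-0.177333)) = 0.75 × (1 − 0.837501) = 0.121874.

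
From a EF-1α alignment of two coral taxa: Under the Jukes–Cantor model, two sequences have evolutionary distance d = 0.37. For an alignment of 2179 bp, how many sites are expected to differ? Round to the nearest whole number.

636

Invert JC69: p = (3/4)(1 − e^(−4d/3)) = 0.75 × (1 − e^(-0.493333)) = 0.75 × (1 − 0.610588) = 0.292059.
Expected differing sites = pL ≈ 0.292059 × 2179 = 636.396561 ≈ 636.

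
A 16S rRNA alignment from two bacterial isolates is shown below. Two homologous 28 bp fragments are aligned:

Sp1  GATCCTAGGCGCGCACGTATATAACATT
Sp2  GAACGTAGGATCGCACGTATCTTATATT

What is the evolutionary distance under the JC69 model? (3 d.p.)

The sequences differ at 7 of 28 sites (3, 5, 10, 11, 21, 23, 25), so p = 7/28 = 0.25.
d = −(3/4) ln(1 − 4p/3) = −0.75 ln(1 − 0.333333) = −0.75 ln(0.666667)
  = −0.75 × (-0.405465) = 0.304099 substitutions/site.

0.304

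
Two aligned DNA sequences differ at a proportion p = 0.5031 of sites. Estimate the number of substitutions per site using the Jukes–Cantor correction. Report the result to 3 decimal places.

d = −(3/4) ln(1 − 4p/3) = −0.75 ln(1 − 0.6708) = −0.75 ln(0.3292)
  = −0.75 × (-1.111090) = 0.833318 substitutions/site.

0.833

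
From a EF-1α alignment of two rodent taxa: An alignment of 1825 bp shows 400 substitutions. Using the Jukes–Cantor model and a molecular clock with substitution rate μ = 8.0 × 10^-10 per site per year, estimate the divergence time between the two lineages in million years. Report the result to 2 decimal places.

162.02

p = 400/1825 ≈ 0.219178.
d = −(3/4) ln(1 − 4p/3) = −0.75 ln(1 − 0.292237) = −0.75 ln(0.707763)
  = −0.75 × (-0.345646) = 0.259235 substitutions/site.
Under a molecular clock d = 2μt, so t = d/(2μ) = 0.259235 / (2 × 8.0 × 10^-10) = 162.02 million years.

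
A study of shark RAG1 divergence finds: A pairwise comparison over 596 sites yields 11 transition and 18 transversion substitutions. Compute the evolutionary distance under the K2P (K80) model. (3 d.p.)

P = 11/596 ≈ 0.018456 and Q = 18/596 ≈ 0.030201.
Under the Kimura two-parameter model, d = −½ ln(1 − 2P − Q) − ¼ ln(1 − 2Q).
1 − 2P − Q = 0.932887, giving −½ ln(0.932887) = 0.034736.
1 − 2Q = 0.939598, giving −¼ ln(0.939598) = 0.015576.
d = 0.034736 + 0.015576 = 0.050312.

0.050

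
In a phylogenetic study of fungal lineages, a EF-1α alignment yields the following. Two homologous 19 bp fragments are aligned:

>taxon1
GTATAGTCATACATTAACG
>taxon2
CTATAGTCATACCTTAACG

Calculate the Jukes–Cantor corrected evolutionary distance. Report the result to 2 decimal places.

0.11

The sequences differ at 2 of 19 sites (1, 13), so p = 2/19 ≈ 0.105263.
d = −(3/4) ln(1 − 4p/3) = −0.75 ln(1 − 0.140351) = −0.75 ln(0.859649)
  = −0.75 × (-0.151231) = 0.113423 substitutions/site.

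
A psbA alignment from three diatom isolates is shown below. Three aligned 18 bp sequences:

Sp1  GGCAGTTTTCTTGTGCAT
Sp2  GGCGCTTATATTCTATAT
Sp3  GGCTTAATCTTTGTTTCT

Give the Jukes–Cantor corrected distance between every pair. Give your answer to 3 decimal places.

Sp1–Sp2: 7/18 sites differ → p ≈ 0.388889, d = −0.75 ln(1 − 0.518519) = 0.548166 ≈ 0.548.
Sp1–Sp3: 9/18 sites differ → p = 0.5, d = −0.75 ln(1 − 0.666667) = 0.823960 ≈ 0.824.
Sp2–Sp3: 10/18 sites differ → p ≈ 0.555556, d = −0.75 ln(1 − 0.740741) = 1.012446 ≈ 1.012.

d(Sp1,Sp2) = 0.548, d(Sp1,Sp3) = 0.824, d(Sp2,Sp3) = 1.012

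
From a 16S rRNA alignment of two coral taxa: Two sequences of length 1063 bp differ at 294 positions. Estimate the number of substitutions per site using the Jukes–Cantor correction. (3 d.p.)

p = 294/1063 ≈ 0.276576.
d = −(3/4) ln(1 − 4p/3) = −0.75 ln(1 − 0.368768) = −0.75 ln(0.631232)
  = −0.75 × (-0.460082) = 0.345062 substitutions/site.

0.345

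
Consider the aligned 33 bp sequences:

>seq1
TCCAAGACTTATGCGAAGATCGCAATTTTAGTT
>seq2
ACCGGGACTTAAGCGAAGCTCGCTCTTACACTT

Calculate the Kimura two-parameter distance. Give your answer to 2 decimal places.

0.39

Of 33 sites, 3 differences are transitions and 7 are transversions, so P = 3/33 ≈ 0.090909 and Q = 7/33 ≈ 0.212121.
Under the Kimura two-parameter model, d = −½ ln(1 − 2P − Q) − ¼ ln(1 − 2Q).
1 − 2P − Q = 0.606061, giving −½ ln(0.606061) = 0.250387.
1 − 2Q = 0.575758, giving −¼ ln(0.575758) = 0.138017.
d = 0.250387 + 0.138017 = 0.388404.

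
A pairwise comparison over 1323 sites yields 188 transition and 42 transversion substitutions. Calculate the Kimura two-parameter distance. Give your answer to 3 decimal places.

P = 188/1323 ≈ 0.142101 and Q = 42/1323 ≈ 0.031746.
Under the Kimura two-parameter model, d = −½ ln(1 − 2P − Q) − ¼ ln(1 − 2Q).
1 − 2P − Q = 0.684052, giving −½ ln(0.684052) = 0.189861.
1 − 2Q = 0.936508, giving −¼ ln(0.936508) = 0.016399.
d = 0.189861 + 0.016399 = 0.206260.

0.206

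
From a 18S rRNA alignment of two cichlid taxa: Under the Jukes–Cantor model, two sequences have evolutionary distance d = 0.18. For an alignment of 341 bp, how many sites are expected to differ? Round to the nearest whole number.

Invert JC69: p = (3/4)(1 − e^(−4d/3)) = 0.75 × (1 − e^(-0.24)) = 0.75 × (1 − 0.786628) = 0.160029.
Expected differing sites = pL ≈ 0.160029 × 341 = 54.569889 ≈ 55.

55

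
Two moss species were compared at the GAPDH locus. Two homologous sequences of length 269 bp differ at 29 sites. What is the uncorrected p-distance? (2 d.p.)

0.11

p = 29/269 = 0.107806… ≈ 0.11 (to 2 d.p.).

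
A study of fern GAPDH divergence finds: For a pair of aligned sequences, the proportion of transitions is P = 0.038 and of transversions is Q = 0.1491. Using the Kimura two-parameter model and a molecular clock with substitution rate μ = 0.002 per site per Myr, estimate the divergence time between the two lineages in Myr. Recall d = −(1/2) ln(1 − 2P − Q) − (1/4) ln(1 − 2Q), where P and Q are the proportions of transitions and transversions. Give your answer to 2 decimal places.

Under the Kimura two-parameter model, d = −½ ln(1 − 2P − Q) − ¼ ln(1 − 2Q).
1 − 2P − Q = 0.7749, giving −½ ln(0.7749) = 0.127511.
1 − 2Q = 0.7018, giving −¼ ln(0.7018) = 0.088527.
d = 0.127511 + 0.088527 = 0.216038.
Under a molecular clock d = 2μt, so t = d/(2μ) = 0.216038 / (2 × 0.002) = 54.01 Myr.

54.01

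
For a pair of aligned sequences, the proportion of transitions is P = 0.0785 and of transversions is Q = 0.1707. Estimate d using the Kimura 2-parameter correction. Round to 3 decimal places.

Under the Kimura two-parameter model, d = −½ ln(1 − 2P − Q) − ¼ ln(1 − 2Q).
1 − 2P − Q = 0.6723, giving −½ ln(0.6723) = 0.198525.
1 − 2Q = 0.6586, giving −¼ ln(0.6586) = 0.104410.
d = 0.198525 + 0.104410 = 0.302935.

0.303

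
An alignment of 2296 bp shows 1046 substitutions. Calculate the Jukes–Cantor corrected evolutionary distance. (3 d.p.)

0.701

p = 1046/2296 ≈ 0.455575.
d = −(3/4) ln(1 − 4p/3) = −0.75 ln(1 − 0.607433) = −0.75 ln(0.392567)
  = −0.75 × (-0.935048) = 0.701286 substitutions/site.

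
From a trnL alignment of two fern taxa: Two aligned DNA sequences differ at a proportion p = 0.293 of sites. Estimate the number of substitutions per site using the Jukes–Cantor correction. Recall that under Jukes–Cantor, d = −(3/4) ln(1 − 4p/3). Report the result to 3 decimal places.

0.372

d = −(3/4) ln(1 − 4p/3) = −0.75 ln(1 − 0.390667) = −0.75 ln(0.609333)
  = −0.75 × (-0.495390) = 0.371543 substitutions/site.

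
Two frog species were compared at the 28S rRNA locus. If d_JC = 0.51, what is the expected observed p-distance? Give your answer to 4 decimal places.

p = (3/4)(1 − e^(−4d/3)) = 0.75 × (1 − e^(-0.68)) = 0.75 × (1 − 0.506617) = 0.370037.

0.3700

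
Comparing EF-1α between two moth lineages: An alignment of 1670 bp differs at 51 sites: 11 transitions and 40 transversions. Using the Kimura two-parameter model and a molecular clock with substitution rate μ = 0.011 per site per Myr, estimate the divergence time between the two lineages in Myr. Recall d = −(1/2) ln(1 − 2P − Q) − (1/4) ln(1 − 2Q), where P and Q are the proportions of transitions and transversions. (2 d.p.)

P = 11/1670 ≈ 0.006587 and Q = 40/1670 ≈ 0.023952.
Under the Kimura two-parameter model, d = −½ ln(1 − 2P − Q) − ¼ ln(1 − 2Q).
1 − 2P − Q = 0.962874, giving −½ ln(0.962874) = 0.018916.
1 − 2Q = 0.952096, giving −¼ ln(0.952096) = 0.012272.
d = 0.018916 + 0.012272 = 0.031188.
Under a molecular clock d = 2μt, so t = d/(2μ) = 0.031188 / (2 × 0.011) = 1.42 Myr.

1.42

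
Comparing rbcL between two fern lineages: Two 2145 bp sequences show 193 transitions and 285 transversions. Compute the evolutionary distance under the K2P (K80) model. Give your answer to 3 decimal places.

P = 193/2145 ≈ 0.089977 and Q = 285/2145 ≈ 0.132867.
Under the Kimura two-parameter model, d = −½ ln(1 − 2P − Q) − ¼ ln(1 − 2Q).
1 − 2P − Q = 0.687179, giving −½ ln(0.687179) = 0.187580.
1 − 2Q = 0.734266, giving −¼ ln(0.734266) = 0.077221.
d = 0.187580 + 0.077221 = 0.264801.

0.265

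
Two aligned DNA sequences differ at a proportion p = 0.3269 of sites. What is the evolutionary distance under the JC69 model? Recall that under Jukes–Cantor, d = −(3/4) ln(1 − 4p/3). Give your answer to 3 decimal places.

0.429

d = −(3/4) ln(1 − 4p/3) = −0.75 ln(1 − 0.435867) = −0.75 ln(0.564133)
  = −0.75 × (-0.572465) = 0.429349 substitutions/site.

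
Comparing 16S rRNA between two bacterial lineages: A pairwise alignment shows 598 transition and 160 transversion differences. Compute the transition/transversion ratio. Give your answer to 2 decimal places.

R = 598/160 = 3.7375 ≈ 3.74 (to 2 d.p.).

3.74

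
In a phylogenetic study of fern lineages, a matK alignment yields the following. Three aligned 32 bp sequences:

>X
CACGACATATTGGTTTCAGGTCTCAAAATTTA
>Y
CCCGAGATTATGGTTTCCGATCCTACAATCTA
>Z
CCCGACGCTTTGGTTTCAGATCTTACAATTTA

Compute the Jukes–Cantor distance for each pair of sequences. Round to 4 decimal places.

d(X,Y) = 0.4042, d(X,Z) = 0.2586, d(Y,Z) = 0.2586

X–Y: 10/32 sites differ → p = 0.3125, d = −0.75 ln(1 − 0.416667) = 0.404248 ≈ 0.4042.
X–Z: 7/32 sites differ → p = 0.21875, d = −0.75 ln(1 − 0.291667) = 0.258631 ≈ 0.2586.
Y–Z: 7/32 sites differ → p = 0.21875, d = −0.75 ln(1 − 0.291667) = 0.258631 ≈ 0.2586.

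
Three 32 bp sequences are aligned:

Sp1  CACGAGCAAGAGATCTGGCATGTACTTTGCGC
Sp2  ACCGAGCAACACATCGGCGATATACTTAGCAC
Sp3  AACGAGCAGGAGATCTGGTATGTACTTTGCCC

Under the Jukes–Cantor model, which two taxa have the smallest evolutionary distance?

Sp1–Sp2: 10/32 differ, p = 0.313, d = 0.404.
Sp1–Sp3: 4/32 differ, p = 0.125, d = 0.137.
Sp2–Sp3: 10/32 differ, p = 0.313, d = 0.404.
The smallest distance is between Sp1 and Sp3.

Sp1 and Sp3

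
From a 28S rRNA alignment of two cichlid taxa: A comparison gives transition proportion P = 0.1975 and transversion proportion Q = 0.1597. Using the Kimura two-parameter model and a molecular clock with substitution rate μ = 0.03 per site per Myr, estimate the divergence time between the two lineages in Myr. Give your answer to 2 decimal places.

8.34

Under the Kimura two-parameter model, d = −½ ln(1 − 2P − Q) − ¼ ln(1 − 2Q).
1 − 2P − Q = 0.4453, giving −½ ln(0.4453) = 0.404504.
1 − 2Q = 0.6806, giving −¼ ln(0.6806) = 0.096195.
d = 0.404504 + 0.096195 = 0.500699.
Under a molecular clock d = 2μt, so t = d/(2μ) = 0.500699 / (2 × 0.03) = 8.34 Myr.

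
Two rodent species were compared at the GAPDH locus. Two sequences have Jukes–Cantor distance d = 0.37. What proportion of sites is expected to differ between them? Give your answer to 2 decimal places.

0.29

p = (3/4)(1 − e^(−4d/3)) = 0.75 × (1 − e^(-0.493333)) = 0.75 × (1 − 0.610588) = 0.292059.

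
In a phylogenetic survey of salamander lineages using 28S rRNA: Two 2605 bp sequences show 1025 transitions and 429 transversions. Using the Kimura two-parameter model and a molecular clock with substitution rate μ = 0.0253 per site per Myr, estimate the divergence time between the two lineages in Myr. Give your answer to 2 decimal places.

P = 1025/2605 ≈ 0.393474 and Q = 429/2605 ≈ 0.164683.
Under the Kimura two-parameter model, d = −½ ln(1 − 2P − Q) − ¼ ln(1 − 2Q).
1 − 2P − Q = 0.048369, giving −½ ln(0.048369) = 1.514448.
1 − 2Q = 0.670634, giving −¼ ln(0.670634) = 0.099883.
d = 1.514448 + 0.099883 = 1.614331.
Under a molecular clock d = 2μt, so t = d/(2μ) = 1.614331 / (2 × 0.0253) = 31.90 Myr.

31.90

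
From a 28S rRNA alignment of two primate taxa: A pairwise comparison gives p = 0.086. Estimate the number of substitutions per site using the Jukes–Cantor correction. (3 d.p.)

0.091

d = −(3/4) ln(1 − 4p/3) = −0.75 ln(1 − 0.114667) = −0.75 ln(0.885333)
  = −0.75 × (-0.121791) = 0.091343 substitutions/site.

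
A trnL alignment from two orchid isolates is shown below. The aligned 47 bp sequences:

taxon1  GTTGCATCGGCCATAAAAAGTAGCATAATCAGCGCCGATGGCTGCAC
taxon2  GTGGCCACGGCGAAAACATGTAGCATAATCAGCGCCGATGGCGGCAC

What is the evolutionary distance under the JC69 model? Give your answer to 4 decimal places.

0.1931

The sequences differ at 8 of 47 sites (3, 6, 7, 12, 14, 17, 19, 43), so p = 8/47 ≈ 0.170213.
d = −(3/4) ln(1 − 4p/3) = −0.75 ln(1 − 0.226951) = −0.75 ln(0.773049)
  = −0.75 × (-0.257413) = 0.193060 substitutions/site.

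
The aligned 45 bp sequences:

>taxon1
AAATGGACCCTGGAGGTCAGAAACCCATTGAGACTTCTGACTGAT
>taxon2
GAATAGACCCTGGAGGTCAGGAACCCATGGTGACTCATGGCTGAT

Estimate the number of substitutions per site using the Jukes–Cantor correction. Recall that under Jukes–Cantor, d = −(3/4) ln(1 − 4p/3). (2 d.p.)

0.20

The sequences differ at 8 of 45 sites (1, 5, 21, 29, 31, 36, 37, 40), so p = 8/45 ≈ 0.177778.
d = −(3/4) ln(1 − 4p/3) = −0.75 ln(1 − 0.237037) = −0.75 ln(0.762963)
  = −0.75 × (-0.270546) = 0.202910 substitutions/site.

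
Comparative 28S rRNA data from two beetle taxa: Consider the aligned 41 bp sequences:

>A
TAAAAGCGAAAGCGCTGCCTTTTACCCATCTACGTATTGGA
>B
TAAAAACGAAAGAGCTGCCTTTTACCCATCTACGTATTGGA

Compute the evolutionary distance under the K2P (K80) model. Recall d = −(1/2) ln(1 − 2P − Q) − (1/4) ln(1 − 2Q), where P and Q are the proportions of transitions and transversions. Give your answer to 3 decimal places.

0.050

Of 41 sites, 1 differences are transitions and 1 are transversions, so P = 1/41 ≈ 0.02439 and Q = 1/41 ≈ 0.02439.
Under the Kimura two-parameter model, d = −½ ln(1 − 2P − Q) − ¼ ln(1 − 2Q).
1 − 2P − Q = 0.92683, giving −½ ln(0.92683) = 0.037993.
1 − 2Q = 0.95122, giving −¼ ln(0.95122) = 0.012502.
d = 0.037993 + 0.012502 = 0.050495.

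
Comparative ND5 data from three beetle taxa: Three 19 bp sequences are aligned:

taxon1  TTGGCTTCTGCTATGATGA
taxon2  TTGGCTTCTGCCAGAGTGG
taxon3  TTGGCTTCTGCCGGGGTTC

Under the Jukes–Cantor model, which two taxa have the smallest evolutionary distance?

taxon2 and taxon3

taxon1–taxon2: 5/19 differ, p = 0.263, d = 0.324.
taxon1–taxon3: 6/19 differ, p = 0.316, d = 0.410.
taxon2–taxon3: 4/19 differ, p = 0.211, d = 0.247.
The smallest distance is between taxon2 and taxon3.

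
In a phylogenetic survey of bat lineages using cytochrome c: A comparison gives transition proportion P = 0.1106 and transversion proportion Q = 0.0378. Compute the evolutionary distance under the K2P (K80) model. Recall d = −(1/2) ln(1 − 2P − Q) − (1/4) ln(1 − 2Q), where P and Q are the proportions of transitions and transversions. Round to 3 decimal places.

0.170

Under the Kimura two-parameter model, d = −½ ln(1 − 2P − Q) − ¼ ln(1 − 2Q).
1 − 2P − Q = 0.741, giving −½ ln(0.741) = 0.149877.
1 − 2Q = 0.9244, giving −¼ ln(0.9244) = 0.019653.
d = 0.149877 + 0.019653 = 0.169530.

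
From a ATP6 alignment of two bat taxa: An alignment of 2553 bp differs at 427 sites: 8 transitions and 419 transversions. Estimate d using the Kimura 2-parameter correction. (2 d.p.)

P = 8/2553 ≈ 0.003134 and Q = 419/2553 ≈ 0.164121.
Under the Kimura two-parameter model, d = −½ ln(1 − 2P − Q) − ¼ ln(1 − 2Q).
1 − 2P − Q = 0.829611, giving −½ ln(0.829611) = 0.093399.
1 − 2Q = 0.671758, giving −¼ ln(0.671758) = 0.099464.
d = 0.093399 + 0.099464 = 0.192863.

0.19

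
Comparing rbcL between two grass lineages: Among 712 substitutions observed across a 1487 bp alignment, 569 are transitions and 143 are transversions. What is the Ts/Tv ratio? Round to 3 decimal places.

3.979

R = 569/143 = 3.979020… ≈ 3.979 (to 3 d.p.).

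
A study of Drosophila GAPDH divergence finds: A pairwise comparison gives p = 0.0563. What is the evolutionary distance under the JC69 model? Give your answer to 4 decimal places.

0.0585

d = −(3/4) ln(1 − 4p/3) = −0.75 ln(1 − 0.075067) = −0.75 ln(0.924933)
  = −0.75 × (-0.078034) = 0.058526 substitutions/site.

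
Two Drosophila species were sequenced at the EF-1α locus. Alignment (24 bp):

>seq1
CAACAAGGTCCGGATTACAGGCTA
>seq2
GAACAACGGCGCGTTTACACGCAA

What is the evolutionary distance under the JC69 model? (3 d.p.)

The sequences differ at 8 of 24 sites (1, 7, 9, 11, 12, 14, 20, 23), so p = 8/24 ≈ 0.333333.
d = −(3/4) ln(1 − 4p/3) = −0.75 ln(1 − 0.444444) = −0.75 ln(0.555556)
  = −0.75 × (-0.587786) = 0.440840 substitutions/site.

0.441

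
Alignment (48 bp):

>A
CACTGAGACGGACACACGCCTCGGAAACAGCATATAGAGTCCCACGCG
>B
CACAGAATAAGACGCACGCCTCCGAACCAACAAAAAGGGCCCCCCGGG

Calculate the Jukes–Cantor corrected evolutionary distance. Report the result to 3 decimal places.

The sequences differ at 15 of 48 sites, so p = 15/48 = 0.3125.
d = −(3/4) ln(1 − 4p/3) = −0.75 ln(1 − 0.416667) = −0.75 ln(0.583333)
  = −0.75 × (-0.538997) = 0.404248 substitutions/site.

0.404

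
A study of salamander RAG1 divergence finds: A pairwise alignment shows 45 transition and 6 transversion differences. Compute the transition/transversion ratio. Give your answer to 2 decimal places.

7.50

R = 45/6 = 7.50.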